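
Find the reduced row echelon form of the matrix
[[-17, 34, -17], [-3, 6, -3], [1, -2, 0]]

[[1, -2, 0], [0, 0, 1], [0, 0, 0]]

ρ1 := -1/17·ρ1
  [  1  -2   1 ]
  [ -3   6  -3 ]
  [  1  -2   0 ]
ρ2 := ρ2 + 3·ρ1
  [ 1  -2  1 ]
  [ 0   0  0 ]
  [ 1  -2  0 ]
ρ3 := ρ3 − ρ1
  [ 1  -2   1 ]
  [ 0   0   0 ]
  [ 0   0  -1 ]
ρ2 <-> ρ3
  [ 1  -2   1 ]
  [ 0   0  -1 ]
  [ 0   0   0 ]
ρ2 := -1·ρ2
  [ 1  -2  1 ]
  [ 0   0  1 ]
  [ 0   0  0 ]
ρ1 := ρ1 − ρ2
  [ 1  -2  0 ]
  [ 0   0  1 ]
  [ 0   0  0 ]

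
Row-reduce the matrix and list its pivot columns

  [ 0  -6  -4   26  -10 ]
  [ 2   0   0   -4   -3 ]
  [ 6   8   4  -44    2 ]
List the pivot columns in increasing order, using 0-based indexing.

0, 1, 2

R1 ↔ R2
  [ 2   0   0   -4   -3 ]
  [ 0  -6  -4   26  -10 ]
  [ 6   8   4  -44    2 ]
R1 ← 1/2·R1
  [ 1   0   0   -2  -3/2 ]
  [ 0  -6  -4   26   -10 ]
  [ 6   8   4  -44     2 ]
R3 ← R3 − 6·R1
  [ 1   0   0   -2  -3/2 ]
  [ 0  -6  -4   26   -10 ]
  [ 0   8   4  -32    11 ]
R2 ← -1/6·R2
  [ 1  0    0     -2  -3/2 ]
  [ 0  1  2/3  -13/3   5/3 ]
  [ 0  8    4    -32    11 ]
R3 ← R3 − 8·R2
  [ 1  0     0     -2  -3/2 ]
  [ 0  1   2/3  -13/3   5/3 ]
  [ 0  0  -4/3    8/3  -7/3 ]
R3 ← -3/4·R3
  [ 1  0    0     -2  -3/2 ]
  [ 0  1  2/3  -13/3   5/3 ]
  [ 0  0    1     -2   7/4 ]
R2 ← R2 − 2/3·R3
  [ 1  0  0  -2  -3/2 ]
  [ 0  1  0  -3   1/2 ]
  [ 0  0  1  -2   7/4 ]
Pivot columns are the columns containing a leading 1.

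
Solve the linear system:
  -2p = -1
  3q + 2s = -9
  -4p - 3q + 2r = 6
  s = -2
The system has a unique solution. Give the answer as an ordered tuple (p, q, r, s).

(1/2, -5/3, 3/2, -2)

Form the augmented matrix and row-reduce:
  [ -2   0  0  0  |  -1 ]
  [  0   3  0  2  |  -9 ]
  [ -4  -3  2  0  |   6 ]
  [  0   0  0  1  |  -2 ]
r1 -> -1/2·r1
  [  1   0  0  0  |  1/2 ]
  [  0   3  0  2  |   -9 ]
  [ -4  -3  2  0  |    6 ]
  [  0   0  0  1  |   -2 ]
r3 -> r3 + 4·r1
  [ 1   0  0  0  |  1/2 ]
  [ 0   3  0  2  |   -9 ]
  [ 0  -3  2  0  |    8 ]
  [ 0   0  0  1  |   -2 ]
r2 -> 1/3·r2
  [ 1   0  0    0  |  1/2 ]
  [ 0   1  0  2/3  |   -3 ]
  [ 0  -3  2    0  |    8 ]
  [ 0   0  0    1  |   -2 ]
r3 -> r3 + 3·r2
  [ 1  0  0    0  |  1/2 ]
  [ 0  1  0  2/3  |   -3 ]
  [ 0  0  2    2  |   -1 ]
  [ 0  0  0    1  |   -2 ]
r3 -> 1/2·r3
  [ 1  0  0    0  |   1/2 ]
  [ 0  1  0  2/3  |    -3 ]
  [ 0  0  1    1  |  -1/2 ]
  [ 0  0  0    1  |    -2 ]
r3 -> r3 − r4
  [ 1  0  0    0  |  1/2 ]
  [ 0  1  0  2/3  |   -3 ]
  [ 0  0  1    0  |  3/2 ]
  [ 0  0  0    1  |   -2 ]
r2 -> r2 − 2/3·r4
  [ 1  0  0  0  |   1/2 ]
  [ 0  1  0  0  |  -5/3 ]
  [ 0  0  1  0  |   3/2 ]
  [ 0  0  0  1  |    -2 ]
Reading off the last column: p = 1/2, q = -5/3, r = 3/2, s = -2.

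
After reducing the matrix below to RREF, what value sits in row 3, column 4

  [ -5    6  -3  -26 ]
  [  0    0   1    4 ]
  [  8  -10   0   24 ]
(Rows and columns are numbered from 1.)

4

r1 → -1/5·r1
  [ 1  -6/5  3/5  26/5 ]
  [ 0     0    1     4 ]
  [ 8   -10    0    24 ]
r3 → r3 − 8·r1
  [ 1  -6/5    3/5   26/5 ]
  [ 0     0      1      4 ]
  [ 0  -2/5  -24/5  -88/5 ]
r2 ↔ r3
  [ 1  -6/5    3/5   26/5 ]
  [ 0  -2/5  -24/5  -88/5 ]
  [ 0     0      1      4 ]
r2 → -5/2·r2
  [ 1  -6/5  3/5  26/5 ]
  [ 0     1   12    44 ]
  [ 0     0    1     4 ]
r2 → r2 − 12·r3
  [ 1  -6/5  3/5  26/5 ]
  [ 0     1    0    -4 ]
  [ 0     0    1     4 ]
r1 → r1 − 3/5·r3
  [ 1  -6/5  0  14/5 ]
  [ 0     1  0    -4 ]
  [ 0     0  1     4 ]
r1 → r1 + 6/5·r2
  [ 1  0  0  -2 ]
  [ 0  1  0  -4 ]
  [ 0  0  1   4 ]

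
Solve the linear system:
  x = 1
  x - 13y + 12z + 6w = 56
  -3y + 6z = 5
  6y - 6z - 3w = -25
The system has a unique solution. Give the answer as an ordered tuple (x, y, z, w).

(1, -5, -5/3, 5/3)

Form the augmented matrix and row-reduce:
  [ 1    0   0   0  |    1 ]
  [ 1  -13  12   6  |   56 ]
  [ 0   -3   6   0  |    5 ]
  [ 0    6  -6  -3  |  -25 ]
R2 -> R2 − R1
  [ 1    0   0   0  |    1 ]
  [ 0  -13  12   6  |   55 ]
  [ 0   -3   6   0  |    5 ]
  [ 0    6  -6  -3  |  -25 ]
R2 -> -1/13·R2
  [ 1   0       0      0  |       1 ]
  [ 0   1  -12/13  -6/13  |  -55/13 ]
  [ 0  -3       6      0  |       5 ]
  [ 0   6      -6     -3  |     -25 ]
R3 -> R3 + 3·R2
  [ 1  0       0       0  |        1 ]
  [ 0  1  -12/13   -6/13  |   -55/13 ]
  [ 0  0   42/13  -18/13  |  -100/13 ]
  [ 0  6      -6      -3  |      -25 ]
R4 -> R4 − 6·R2
  [ 1  0       0       0  |        1 ]
  [ 0  1  -12/13   -6/13  |   -55/13 ]
  [ 0  0   42/13  -18/13  |  -100/13 ]
  [ 0  0   -6/13   -3/13  |     5/13 ]
R3 -> 13/42·R3
  [ 1  0       0      0  |       1 ]
  [ 0  1  -12/13  -6/13  |  -55/13 ]
  [ 0  0       1   -3/7  |  -50/21 ]
  [ 0  0   -6/13  -3/13  |    5/13 ]
R4 -> R4 + 6/13·R3
  [ 1  0       0      0  |       1 ]
  [ 0  1  -12/13  -6/13  |  -55/13 ]
  [ 0  0       1   -3/7  |  -50/21 ]
  [ 0  0       0   -3/7  |    -5/7 ]
R4 -> -7/3·R4
  [ 1  0       0      0  |       1 ]
  [ 0  1  -12/13  -6/13  |  -55/13 ]
  [ 0  0       1   -3/7  |  -50/21 ]
  [ 0  0       0      1  |     5/3 ]
R3 -> R3 + 3/7·R4
  [ 1  0       0      0  |       1 ]
  [ 0  1  -12/13  -6/13  |  -55/13 ]
  [ 0  0       1      0  |    -5/3 ]
  [ 0  0       0      1  |     5/3 ]
R2 -> R2 + 6/13·R4
  [ 1  0       0  0  |       1 ]
  [ 0  1  -12/13  0  |  -45/13 ]
  [ 0  0       1  0  |    -5/3 ]
  [ 0  0       0  1  |     5/3 ]
R2 -> R2 + 12/13·R3
  [ 1  0  0  0  |     1 ]
  [ 0  1  0  0  |    -5 ]
  [ 0  0  1  0  |  -5/3 ]
  [ 0  0  0  1  |   5/3 ]
Reading off the last column: x = 1, y = -5, z = -5/3, w = 5/3.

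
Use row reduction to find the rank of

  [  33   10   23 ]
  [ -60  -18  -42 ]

Multiply R1 by 1/33.
  [   1  10/33  23/33 ]
  [ -60    -18    -42 ]
Add 60 times R1 to R2.
  [ 1  10/33  23/33 ]
  [ 0   2/11  -2/11 ]
Multiply R2 by 11/2.
  [ 1  10/33  23/33 ]
  [ 0      1     -1 ]
Subtract 10/33 times R2 from R1.
  [ 1  0   1 ]
  [ 0  1  -1 ]
The reduced form has 2 nonzero rows.

rank = 2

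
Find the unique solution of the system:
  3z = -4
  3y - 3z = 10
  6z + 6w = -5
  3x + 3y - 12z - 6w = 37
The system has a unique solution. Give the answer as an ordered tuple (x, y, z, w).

(6, 2, -4/3, 1/2)

Form the augmented matrix and row-reduce:
  [ 0  0    3   0  |  -4 ]
  [ 0  3   -3   0  |  10 ]
  [ 0  0    6   6  |  -5 ]
  [ 3  3  -12  -6  |  37 ]
Swap R1 and R4.
Multiply R1 by 1/3.
Multiply R2 by 1/3.
Multiply R3 by 1/6.
Subtract 3 times R3 from R4.
Multiply R4 by -1/3.
Subtract R4 from R3.
Add 2 times R4 to R1.
Add R3 to R2.
Add 4 times R3 to R1.
Subtract R2 from R1.
Reading off the last column: x = 6, y = 2, z = -4/3, w = 1/2.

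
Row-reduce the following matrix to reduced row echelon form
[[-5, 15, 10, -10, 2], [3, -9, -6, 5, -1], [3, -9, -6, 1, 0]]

R1 := -1/5·R1
R2 := R2 − 3·R1
R3 := R3 − 3·R1
R2 := -1·R2
R3 := R3 + 5·R2
R3 := 5·R3
R2 := R2 + 1/5·R3
R1 := R1 + 2/5·R3
R1 := R1 − 2·R2

[[1, -3, -2, 0, 0], [0, 0, 0, 1, 0], [0, 0, 0, 0, 1]]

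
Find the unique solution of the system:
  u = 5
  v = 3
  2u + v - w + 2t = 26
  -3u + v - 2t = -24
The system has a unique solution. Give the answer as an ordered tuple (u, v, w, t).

(5, 3, -1, 6)

Form the augmented matrix and row-reduce:
  [  1  0   0   0  |    5 ]
  [  0  1   0   0  |    3 ]
  [  2  1  -1   2  |   26 ]
  [ -3  1   0  -2  |  -24 ]
Subtract 2 times ρ1 from ρ3.
Add 3 times ρ1 to ρ4.
Subtract ρ2 from ρ3.
Subtract ρ2 from ρ4.
Multiply ρ3 by -1.
Multiply ρ4 by -1/2.
Add 2 times ρ4 to ρ3.
Reading off the last column: u = 5, v = 3, w = -1, t = 6.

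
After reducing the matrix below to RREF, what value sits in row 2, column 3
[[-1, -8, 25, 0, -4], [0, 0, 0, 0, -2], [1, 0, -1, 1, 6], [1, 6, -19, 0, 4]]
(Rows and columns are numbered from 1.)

-3

R1 ← -1·R1
  [ 1  8  -25  0   4 ]
  [ 0  0    0  0  -2 ]
  [ 1  0   -1  1   6 ]
  [ 1  6  -19  0   4 ]
R3 ← R3 − R1
  [ 1   8  -25  0   4 ]
  [ 0   0    0  0  -2 ]
  [ 0  -8   24  1   2 ]
  [ 1   6  -19  0   4 ]
R4 ← R4 − R1
  [ 1   8  -25  0   4 ]
  [ 0   0    0  0  -2 ]
  [ 0  -8   24  1   2 ]
  [ 0  -2    6  0   0 ]
R2 ↔ R3
  [ 1   8  -25  0   4 ]
  [ 0  -8   24  1   2 ]
  [ 0   0    0  0  -2 ]
  [ 0  -2    6  0   0 ]
R2 ← -1/8·R2
  [ 1   8  -25     0     4 ]
  [ 0   1   -3  -1/8  -1/4 ]
  [ 0   0    0     0    -2 ]
  [ 0  -2    6     0     0 ]
R4 ← R4 + 2·R2
  [ 1  8  -25     0     4 ]
  [ 0  1   -3  -1/8  -1/4 ]
  [ 0  0    0     0    -2 ]
  [ 0  0    0  -1/4  -1/2 ]
R3 ↔ R4
  [ 1  8  -25     0     4 ]
  [ 0  1   -3  -1/8  -1/4 ]
  [ 0  0    0  -1/4  -1/2 ]
  [ 0  0    0     0    -2 ]
R3 ← -4·R3
  [ 1  8  -25     0     4 ]
  [ 0  1   -3  -1/8  -1/4 ]
  [ 0  0    0     1     2 ]
  [ 0  0    0     0    -2 ]
R4 ← -1/2·R4
  [ 1  8  -25     0     4 ]
  [ 0  1   -3  -1/8  -1/4 ]
  [ 0  0    0     1     2 ]
  [ 0  0    0     0     1 ]
R3 ← R3 − 2·R4
  [ 1  8  -25     0     4 ]
  [ 0  1   -3  -1/8  -1/4 ]
  [ 0  0    0     1     0 ]
  [ 0  0    0     0     1 ]
R2 ← R2 + 1/4·R4
  [ 1  8  -25     0  4 ]
  [ 0  1   -3  -1/8  0 ]
  [ 0  0    0     1  0 ]
  [ 0  0    0     0  1 ]
R1 ← R1 − 4·R4
  [ 1  8  -25     0  0 ]
  [ 0  1   -3  -1/8  0 ]
  [ 0  0    0     1  0 ]
  [ 0  0    0     0  1 ]
R2 ← R2 + 1/8·R3
  [ 1  8  -25  0  0 ]
  [ 0  1   -3  0  0 ]
  [ 0  0    0  1  0 ]
  [ 0  0    0  0  1 ]
R1 ← R1 − 8·R2
  [ 1  0  -1  0  0 ]
  [ 0  1  -3  0  0 ]
  [ 0  0   0  1  0 ]
  [ 0  0   0  0  1 ]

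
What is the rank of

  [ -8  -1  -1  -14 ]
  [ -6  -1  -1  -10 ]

rank = 2

R1 ← -1/8·R1
  [  1  1/8  1/8  7/4 ]
  [ -6   -1   -1  -10 ]
R2 ← R2 + 6·R1
  [ 1   1/8   1/8  7/4 ]
  [ 0  -1/4  -1/4  1/2 ]
R2 ← -4·R2
  [ 1  1/8  1/8  7/4 ]
  [ 0    1    1   -2 ]
R1 ← R1 − 1/8·R2
  [ 1  0  0   2 ]
  [ 0  1  1  -2 ]
The reduced form has 2 nonzero rows.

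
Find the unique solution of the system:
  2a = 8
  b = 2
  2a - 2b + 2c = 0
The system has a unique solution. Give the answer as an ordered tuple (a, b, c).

Form the augmented matrix and row-reduce:
  [ 2   0  0  |  8 ]
  [ 0   1  0  |  2 ]
  [ 2  -2  2  |  0 ]
R1 := 1/2·R1
R3 := R3 − 2·R1
R3 := R3 + 2·R2
R3 := 1/2·R3
Reading off the last column: a = 4, b = 2, c = -2.

(4, 2, -2)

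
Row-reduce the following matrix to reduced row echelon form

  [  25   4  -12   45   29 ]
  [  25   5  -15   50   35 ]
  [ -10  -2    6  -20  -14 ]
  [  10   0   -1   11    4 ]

[[1, 0, 0, 1, 1/5], [0, 1, 0, 2, 0], [0, 0, 1, -1, -2], [0, 0, 0, 0, 0]]

Multiply R1 by 1/25.
  [   1  4/25  -12/25  9/5  29/25 ]
  [  25     5     -15   50     35 ]
  [ -10    -2       6  -20    -14 ]
  [  10     0      -1   11      4 ]
Subtract 25 times R1 from R2.
  [   1  4/25  -12/25  9/5  29/25 ]
  [   0     1      -3    5      6 ]
  [ -10    -2       6  -20    -14 ]
  [  10     0      -1   11      4 ]
Add 10 times R1 to R3.
  [  1  4/25  -12/25  9/5  29/25 ]
  [  0     1      -3    5      6 ]
  [  0  -2/5     6/5   -2  -12/5 ]
  [ 10     0      -1   11      4 ]
Subtract 10 times R1 from R4.
  [ 1  4/25  -12/25  9/5  29/25 ]
  [ 0     1      -3    5      6 ]
  [ 0  -2/5     6/5   -2  -12/5 ]
  [ 0  -8/5    19/5   -7  -38/5 ]
Add 2/5 times R2 to R3.
  [ 1  4/25  -12/25  9/5  29/25 ]
  [ 0     1      -3    5      6 ]
  [ 0     0       0    0      0 ]
  [ 0  -8/5    19/5   -7  -38/5 ]
Add 8/5 times R2 to R4.
  [ 1  4/25  -12/25  9/5  29/25 ]
  [ 0     1      -3    5      6 ]
  [ 0     0       0    0      0 ]
  [ 0     0      -1    1      2 ]
Swap R3 and R4.
  [ 1  4/25  -12/25  9/5  29/25 ]
  [ 0     1      -3    5      6 ]
  [ 0     0      -1    1      2 ]
  [ 0     0       0    0      0 ]
Multiply R3 by -1.
  [ 1  4/25  -12/25  9/5  29/25 ]
  [ 0     1      -3    5      6 ]
  [ 0     0       1   -1     -2 ]
  [ 0     0       0    0      0 ]
Add 3 times R3 to R2.
  [ 1  4/25  -12/25  9/5  29/25 ]
  [ 0     1       0    2      0 ]
  [ 0     0       1   -1     -2 ]
  [ 0     0       0    0      0 ]
Add 12/25 times R3 to R1.
  [ 1  4/25  0  33/25  1/5 ]
  [ 0     1  0      2    0 ]
  [ 0     0  1     -1   -2 ]
  [ 0     0  0      0    0 ]
Subtract 4/25 times R2 from R1.
  [ 1  0  0   1  1/5 ]
  [ 0  1  0   2    0 ]
  [ 0  0  1  -1   -2 ]
  [ 0  0  0   0    0 ]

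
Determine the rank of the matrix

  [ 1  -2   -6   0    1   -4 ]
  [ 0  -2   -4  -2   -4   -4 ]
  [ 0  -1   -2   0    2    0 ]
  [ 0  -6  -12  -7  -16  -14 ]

r2 → -1/2·r2
  [ 1  -2   -6   0    1   -4 ]
  [ 0   1    2   1    2    2 ]
  [ 0  -1   -2   0    2    0 ]
  [ 0  -6  -12  -7  -16  -14 ]
r3 → r3 + r2
  [ 1  -2   -6   0    1   -4 ]
  [ 0   1    2   1    2    2 ]
  [ 0   0    0   1    4    2 ]
  [ 0  -6  -12  -7  -16  -14 ]
r4 → r4 + 6·r2
  [ 1  -2  -6   0   1  -4 ]
  [ 0   1   2   1   2   2 ]
  [ 0   0   0   1   4   2 ]
  [ 0   0   0  -1  -4  -2 ]
r4 → r4 + r3
  [ 1  -2  -6  0  1  -4 ]
  [ 0   1   2  1  2   2 ]
  [ 0   0   0  1  4   2 ]
  [ 0   0   0  0  0   0 ]
r2 → r2 − r3
  [ 1  -2  -6  0   1  -4 ]
  [ 0   1   2  0  -2   0 ]
  [ 0   0   0  1   4   2 ]
  [ 0   0   0  0   0   0 ]
r1 → r1 + 2·r2
  [ 1  0  -2  0  -3  -4 ]
  [ 0  1   2  0  -2   0 ]
  [ 0  0   0  1   4   2 ]
  [ 0  0   0  0   0   0 ]
The reduced form has 3 nonzero rows.

rank = 3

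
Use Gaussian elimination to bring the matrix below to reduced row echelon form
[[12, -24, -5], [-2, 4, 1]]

R1 := 1/12·R1
R2 := R2 + 2·R1
R2 := 6·R2
R1 := R1 + 5/12·R2

[[1, -2, 0], [0, 0, 1]]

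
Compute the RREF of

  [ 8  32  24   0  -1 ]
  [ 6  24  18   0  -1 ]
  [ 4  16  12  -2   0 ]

Multiply R1 by 1/8.
Subtract 6 times R1 from R2.
Subtract 4 times R1 from R3.
Swap R2 and R3.
Multiply R2 by -1/2.
Multiply R3 by -4.
Add 1/4 times R3 to R2.
Add 1/8 times R3 to R1.

[[1, 4, 3, 0, 0], [0, 0, 0, 1, 0], [0, 0, 0, 0, 1]]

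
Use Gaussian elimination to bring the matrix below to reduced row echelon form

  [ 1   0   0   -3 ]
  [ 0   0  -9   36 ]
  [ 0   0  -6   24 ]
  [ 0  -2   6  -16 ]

[[1, 0, 0, -3], [0, 1, 0, -4], [0, 0, 1, -4], [0, 0, 0, 0]]

R2 ↔ R4
  [ 1   0   0   -3 ]
  [ 0  -2   6  -16 ]
  [ 0   0  -6   24 ]
  [ 0   0  -9   36 ]
R2 := -1/2·R2
  [ 1  0   0  -3 ]
  [ 0  1  -3   8 ]
  [ 0  0  -6  24 ]
  [ 0  0  -9  36 ]
R3 := -1/6·R3
  [ 1  0   0  -3 ]
  [ 0  1  -3   8 ]
  [ 0  0   1  -4 ]
  [ 0  0  -9  36 ]
R4 := R4 + 9·R3
  [ 1  0   0  -3 ]
  [ 0  1  -3   8 ]
  [ 0  0   1  -4 ]
  [ 0  0   0   0 ]
R2 := R2 + 3·R3
  [ 1  0  0  -3 ]
  [ 0  1  0  -4 ]
  [ 0  0  1  -4 ]
  [ 0  0  0   0 ]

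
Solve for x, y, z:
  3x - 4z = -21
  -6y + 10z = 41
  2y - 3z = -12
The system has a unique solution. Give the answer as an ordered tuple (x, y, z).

(-1/3, 3/2, 5)

Form the augmented matrix and row-reduce:
  [ 3   0  -4  |  -21 ]
  [ 0  -6  10  |   41 ]
  [ 0   2  -3  |  -12 ]
R1 -> 1/3·R1
  [ 1   0  -4/3  |   -7 ]
  [ 0  -6    10  |   41 ]
  [ 0   2    -3  |  -12 ]
R2 -> -1/6·R2
  [ 1  0  -4/3  |     -7 ]
  [ 0  1  -5/3  |  -41/6 ]
  [ 0  2    -3  |    -12 ]
R3 -> R3 − 2·R2
  [ 1  0  -4/3  |     -7 ]
  [ 0  1  -5/3  |  -41/6 ]
  [ 0  0   1/3  |    5/3 ]
R3 -> 3·R3
  [ 1  0  -4/3  |     -7 ]
  [ 0  1  -5/3  |  -41/6 ]
  [ 0  0     1  |      5 ]
R2 -> R2 + 5/3·R3
  [ 1  0  -4/3  |   -7 ]
  [ 0  1     0  |  3/2 ]
  [ 0  0     1  |    5 ]
R1 -> R1 + 4/3·R3
  [ 1  0  0  |  -1/3 ]
  [ 0  1  0  |   3/2 ]
  [ 0  0  1  |     5 ]
Reading off the last column: x = -1/3, y = 3/2, z = 5.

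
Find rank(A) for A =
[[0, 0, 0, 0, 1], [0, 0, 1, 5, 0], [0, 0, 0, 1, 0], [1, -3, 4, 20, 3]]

rank = 4

Swap ρ1 and ρ4.
  [ 1  -3  4  20  3 ]
  [ 0   0  1   5  0 ]
  [ 0   0  0   1  0 ]
  [ 0   0  0   0  1 ]
Subtract 3 times ρ4 from ρ1.
  [ 1  -3  4  20  0 ]
  [ 0   0  1   5  0 ]
  [ 0   0  0   1  0 ]
  [ 0   0  0   0  1 ]
Subtract 5 times ρ3 from ρ2.
  [ 1  -3  4  20  0 ]
  [ 0   0  1   0  0 ]
  [ 0   0  0   1  0 ]
  [ 0   0  0   0  1 ]
Subtract 20 times ρ3 from ρ1.
  [ 1  -3  4  0  0 ]
  [ 0   0  1  0  0 ]
  [ 0   0  0  1  0 ]
  [ 0   0  0  0  1 ]
Subtract 4 times ρ2 from ρ1.
  [ 1  -3  0  0  0 ]
  [ 0   0  1  0  0 ]
  [ 0   0  0  1  0 ]
  [ 0   0  0  0  1 ]
The reduced form has 4 nonzero rows.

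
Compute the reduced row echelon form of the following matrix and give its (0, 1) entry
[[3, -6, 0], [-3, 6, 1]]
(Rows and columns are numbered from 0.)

ρ1 := 1/3·ρ1
  [  1  -2  0 ]
  [ -3   6  1 ]
ρ2 := ρ2 + 3·ρ1
  [ 1  -2  0 ]
  [ 0   0  1 ]

-2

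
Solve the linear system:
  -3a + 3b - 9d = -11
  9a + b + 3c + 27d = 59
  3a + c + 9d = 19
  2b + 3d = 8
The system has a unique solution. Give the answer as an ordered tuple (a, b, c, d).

Form the augmented matrix and row-reduce:
  [ -3  3  0  -9  |  -11 ]
  [  9  1  3  27  |   59 ]
  [  3  0  1   9  |   19 ]
  [  0  2  0   3  |    8 ]
ρ1 -> -1/3·ρ1
  [ 1  -1  0   3  |  11/3 ]
  [ 9   1  3  27  |    59 ]
  [ 3   0  1   9  |    19 ]
  [ 0   2  0   3  |     8 ]
ρ2 -> ρ2 − 9·ρ1
  [ 1  -1  0  3  |  11/3 ]
  [ 0  10  3  0  |    26 ]
  [ 3   0  1  9  |    19 ]
  [ 0   2  0  3  |     8 ]
ρ3 -> ρ3 − 3·ρ1
  [ 1  -1  0  3  |  11/3 ]
  [ 0  10  3  0  |    26 ]
  [ 0   3  1  0  |     8 ]
  [ 0   2  0  3  |     8 ]
ρ2 -> 1/10·ρ2
  [ 1  -1     0  3  |  11/3 ]
  [ 0   1  3/10  0  |  13/5 ]
  [ 0   3     1  0  |     8 ]
  [ 0   2     0  3  |     8 ]
ρ3 -> ρ3 − 3·ρ2
  [ 1  -1     0  3  |  11/3 ]
  [ 0   1  3/10  0  |  13/5 ]
  [ 0   0  1/10  0  |   1/5 ]
  [ 0   2     0  3  |     8 ]
ρ4 -> ρ4 − 2·ρ2
  [ 1  -1     0  3  |  11/3 ]
  [ 0   1  3/10  0  |  13/5 ]
  [ 0   0  1/10  0  |   1/5 ]
  [ 0   0  -3/5  3  |  14/5 ]
ρ3 -> 10·ρ3
  [ 1  -1     0  3  |  11/3 ]
  [ 0   1  3/10  0  |  13/5 ]
  [ 0   0     1  0  |     2 ]
  [ 0   0  -3/5  3  |  14/5 ]
ρ4 -> ρ4 + 3/5·ρ3
  [ 1  -1     0  3  |  11/3 ]
  [ 0   1  3/10  0  |  13/5 ]
  [ 0   0     1  0  |     2 ]
  [ 0   0     0  3  |     4 ]
ρ4 -> 1/3·ρ4
  [ 1  -1     0  3  |  11/3 ]
  [ 0   1  3/10  0  |  13/5 ]
  [ 0   0     1  0  |     2 ]
  [ 0   0     0  1  |   4/3 ]
ρ1 -> ρ1 − 3·ρ4
  [ 1  -1     0  0  |  -1/3 ]
  [ 0   1  3/10  0  |  13/5 ]
  [ 0   0     1  0  |     2 ]
  [ 0   0     0  1  |   4/3 ]
ρ2 -> ρ2 − 3/10·ρ3
  [ 1  -1  0  0  |  -1/3 ]
  [ 0   1  0  0  |     2 ]
  [ 0   0  1  0  |     2 ]
  [ 0   0  0  1  |   4/3 ]
ρ1 -> ρ1 + ρ2
  [ 1  0  0  0  |  5/3 ]
  [ 0  1  0  0  |    2 ]
  [ 0  0  1  0  |    2 ]
  [ 0  0  0  1  |  4/3 ]
Reading off the last column: a = 5/3, b = 2, c = 2, d = 4/3.

(5/3, 2, 2, 4/3)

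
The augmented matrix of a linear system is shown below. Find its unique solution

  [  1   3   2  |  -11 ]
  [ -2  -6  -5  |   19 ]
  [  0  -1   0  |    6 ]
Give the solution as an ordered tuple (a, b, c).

ρ2 -> ρ2 + 2·ρ1
  [ 1   3   2  |  -11 ]
  [ 0   0  -1  |   -3 ]
  [ 0  -1   0  |    6 ]
ρ2 <=> ρ3
  [ 1   3   2  |  -11 ]
  [ 0  -1   0  |    6 ]
  [ 0   0  -1  |   -3 ]
ρ2 -> -1·ρ2
  [ 1  3   2  |  -11 ]
  [ 0  1   0  |   -6 ]
  [ 0  0  -1  |   -3 ]
ρ3 -> -1·ρ3
  [ 1  3  2  |  -11 ]
  [ 0  1  0  |   -6 ]
  [ 0  0  1  |    3 ]
ρ1 -> ρ1 − 2·ρ3
  [ 1  3  0  |  -17 ]
  [ 0  1  0  |   -6 ]
  [ 0  0  1  |    3 ]
ρ1 -> ρ1 − 3·ρ2
  [ 1  0  0  |   1 ]
  [ 0  1  0  |  -6 ]
  [ 0  0  1  |   3 ]
Reading off the last column: a = 1, b = -6, c = 3.

(1, -6, 3)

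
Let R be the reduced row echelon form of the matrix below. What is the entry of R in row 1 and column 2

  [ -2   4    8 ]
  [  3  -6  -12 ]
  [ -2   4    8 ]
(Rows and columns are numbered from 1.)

-2

Multiply ρ1 by -1/2.
  [  1  -2   -4 ]
  [  3  -6  -12 ]
  [ -2   4    8 ]
Subtract 3 times ρ1 from ρ2.
  [  1  -2  -4 ]
  [  0   0   0 ]
  [ -2   4   8 ]
Add 2 times ρ1 to ρ3.
  [ 1  -2  -4 ]
  [ 0   0   0 ]
  [ 0   0   0 ]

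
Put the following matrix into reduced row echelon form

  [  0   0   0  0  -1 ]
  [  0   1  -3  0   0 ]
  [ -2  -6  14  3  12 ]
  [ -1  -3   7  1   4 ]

[[1, 0, 2, 0, 0], [0, 1, -3, 0, 0], [0, 0, 0, 1, 0], [0, 0, 0, 0, 1]]

R1 <-> R3
  [ -2  -6  14  3  12 ]
  [  0   1  -3  0   0 ]
  [  0   0   0  0  -1 ]
  [ -1  -3   7  1   4 ]
R1 := -1/2·R1
  [  1   3  -7  -3/2  -6 ]
  [  0   1  -3     0   0 ]
  [  0   0   0     0  -1 ]
  [ -1  -3   7     1   4 ]
R4 := R4 + R1
  [ 1  3  -7  -3/2  -6 ]
  [ 0  1  -3     0   0 ]
  [ 0  0   0     0  -1 ]
  [ 0  0   0  -1/2  -2 ]
R3 <-> R4
  [ 1  3  -7  -3/2  -6 ]
  [ 0  1  -3     0   0 ]
  [ 0  0   0  -1/2  -2 ]
  [ 0  0   0     0  -1 ]
R3 := -2·R3
  [ 1  3  -7  -3/2  -6 ]
  [ 0  1  -3     0   0 ]
  [ 0  0   0     1   4 ]
  [ 0  0   0     0  -1 ]
R4 := -1·R4
  [ 1  3  -7  -3/2  -6 ]
  [ 0  1  -3     0   0 ]
  [ 0  0   0     1   4 ]
  [ 0  0   0     0   1 ]
R3 := R3 − 4·R4
  [ 1  3  -7  -3/2  -6 ]
  [ 0  1  -3     0   0 ]
  [ 0  0   0     1   0 ]
  [ 0  0   0     0   1 ]
R1 := R1 + 6·R4
  [ 1  3  -7  -3/2  0 ]
  [ 0  1  -3     0  0 ]
  [ 0  0   0     1  0 ]
  [ 0  0   0     0  1 ]
R1 := R1 + 3/2·R3
  [ 1  3  -7  0  0 ]
  [ 0  1  -3  0  0 ]
  [ 0  0   0  1  0 ]
  [ 0  0   0  0  1 ]
R1 := R1 − 3·R2
  [ 1  0   2  0  0 ]
  [ 0  1  -3  0  0 ]
  [ 0  0   0  1  0 ]
  [ 0  0   0  0  1 ]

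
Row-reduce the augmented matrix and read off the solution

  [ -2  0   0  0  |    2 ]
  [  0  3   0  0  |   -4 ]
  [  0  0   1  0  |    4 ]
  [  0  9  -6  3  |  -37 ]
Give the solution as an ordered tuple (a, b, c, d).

(-1, -4/3, 4, -1/3)

R1 := -1/2·R1
R2 := 1/3·R2
R4 := R4 − 9·R2
R4 := R4 + 6·R3
R4 := 1/3·R4
Reading off the last column: a = -1, b = -4/3, c = 4, d = -1/3.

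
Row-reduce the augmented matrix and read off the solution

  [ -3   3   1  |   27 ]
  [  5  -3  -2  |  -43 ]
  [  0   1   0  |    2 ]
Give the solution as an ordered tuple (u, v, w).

(-5, 2, 6)

Multiply ρ1 by -1/3.
  [ 1  -1  -1/3  |   -9 ]
  [ 5  -3    -2  |  -43 ]
  [ 0   1     0  |    2 ]
Subtract 5 times ρ1 from ρ2.
  [ 1  -1  -1/3  |  -9 ]
  [ 0   2  -1/3  |   2 ]
  [ 0   1     0  |   2 ]
Multiply ρ2 by 1/2.
  [ 1  -1  -1/3  |  -9 ]
  [ 0   1  -1/6  |   1 ]
  [ 0   1     0  |   2 ]
Subtract ρ2 from ρ3.
  [ 1  -1  -1/3  |  -9 ]
  [ 0   1  -1/6  |   1 ]
  [ 0   0   1/6  |   1 ]
Multiply ρ3 by 6.
  [ 1  -1  -1/3  |  -9 ]
  [ 0   1  -1/6  |   1 ]
  [ 0   0     1  |   6 ]
Add 1/6 times ρ3 to ρ2.
  [ 1  -1  -1/3  |  -9 ]
  [ 0   1     0  |   2 ]
  [ 0   0     1  |   6 ]
Add 1/3 times ρ3 to ρ1.
  [ 1  -1  0  |  -7 ]
  [ 0   1  0  |   2 ]
  [ 0   0  1  |   6 ]
Add ρ2 to ρ1.
  [ 1  0  0  |  -5 ]
  [ 0  1  0  |   2 ]
  [ 0  0  1  |   6 ]
Reading off the last column: u = -5, v = 2, w = 6.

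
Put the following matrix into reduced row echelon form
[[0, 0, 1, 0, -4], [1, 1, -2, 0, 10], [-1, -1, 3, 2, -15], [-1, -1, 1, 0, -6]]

[[1, 1, 0, 0, 2], [0, 0, 1, 0, -4], [0, 0, 0, 1, -1/2], [0, 0, 0, 0, 0]]

r1 <=> r2
  [  1   1  -2  0   10 ]
  [  0   0   1  0   -4 ]
  [ -1  -1   3  2  -15 ]
  [ -1  -1   1  0   -6 ]
r3 -> r3 + r1
  [  1   1  -2  0  10 ]
  [  0   0   1  0  -4 ]
  [  0   0   1  2  -5 ]
  [ -1  -1   1  0  -6 ]
r4 -> r4 + r1
  [ 1  1  -2  0  10 ]
  [ 0  0   1  0  -4 ]
  [ 0  0   1  2  -5 ]
  [ 0  0  -1  0   4 ]
r3 -> r3 − r2
  [ 1  1  -2  0  10 ]
  [ 0  0   1  0  -4 ]
  [ 0  0   0  2  -1 ]
  [ 0  0  -1  0   4 ]
r4 -> r4 + r2
  [ 1  1  -2  0  10 ]
  [ 0  0   1  0  -4 ]
  [ 0  0   0  2  -1 ]
  [ 0  0   0  0   0 ]
r3 -> 1/2·r3
  [ 1  1  -2  0    10 ]
  [ 0  0   1  0    -4 ]
  [ 0  0   0  1  -1/2 ]
  [ 0  0   0  0     0 ]
r1 -> r1 + 2·r2
  [ 1  1  0  0     2 ]
  [ 0  0  1  0    -4 ]
  [ 0  0  0  1  -1/2 ]
  [ 0  0  0  0     0 ]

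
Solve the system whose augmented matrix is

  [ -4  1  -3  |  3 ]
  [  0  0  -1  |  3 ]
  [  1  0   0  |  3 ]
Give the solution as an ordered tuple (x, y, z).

ρ1 ← -1/4·ρ1
  [ 1  -1/4  3/4  |  -3/4 ]
  [ 0     0   -1  |     3 ]
  [ 1     0    0  |     3 ]
ρ3 ← ρ3 − ρ1
  [ 1  -1/4   3/4  |  -3/4 ]
  [ 0     0    -1  |     3 ]
  [ 0   1/4  -3/4  |  15/4 ]
ρ2 ↔ ρ3
  [ 1  -1/4   3/4  |  -3/4 ]
  [ 0   1/4  -3/4  |  15/4 ]
  [ 0     0    -1  |     3 ]
ρ2 ← 4·ρ2
  [ 1  -1/4  3/4  |  -3/4 ]
  [ 0     1   -3  |    15 ]
  [ 0     0   -1  |     3 ]
ρ3 ← -1·ρ3
  [ 1  -1/4  3/4  |  -3/4 ]
  [ 0     1   -3  |    15 ]
  [ 0     0    1  |    -3 ]
ρ2 ← ρ2 + 3·ρ3
  [ 1  -1/4  3/4  |  -3/4 ]
  [ 0     1    0  |     6 ]
  [ 0     0    1  |    -3 ]
ρ1 ← ρ1 − 3/4·ρ3
  [ 1  -1/4  0  |  3/2 ]
  [ 0     1  0  |    6 ]
  [ 0     0  1  |   -3 ]
ρ1 ← ρ1 + 1/4·ρ2
  [ 1  0  0  |   3 ]
  [ 0  1  0  |   6 ]
  [ 0  0  1  |  -3 ]
Reading off the last column: x = 3, y = 6, z = -3.

(3, 6, -3)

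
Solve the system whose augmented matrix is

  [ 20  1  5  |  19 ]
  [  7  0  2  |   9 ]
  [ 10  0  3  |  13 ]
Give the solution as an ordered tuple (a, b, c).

r1 := 1/20·r1
  [  1  1/20  1/4  |  19/20 ]
  [  7     0    2  |      9 ]
  [ 10     0    3  |     13 ]
r2 := r2 − 7·r1
  [  1   1/20  1/4  |  19/20 ]
  [  0  -7/20  1/4  |  47/20 ]
  [ 10      0    3  |     13 ]
r3 := r3 − 10·r1
  [ 1   1/20  1/4  |  19/20 ]
  [ 0  -7/20  1/4  |  47/20 ]
  [ 0   -1/2  1/2  |    7/2 ]
r2 := -20/7·r2
  [ 1  1/20   1/4  |  19/20 ]
  [ 0     1  -5/7  |  -47/7 ]
  [ 0  -1/2   1/2  |    7/2 ]
r3 := r3 + 1/2·r2
  [ 1  1/20   1/4  |  19/20 ]
  [ 0     1  -5/7  |  -47/7 ]
  [ 0     0   1/7  |    1/7 ]
r3 := 7·r3
  [ 1  1/20   1/4  |  19/20 ]
  [ 0     1  -5/7  |  -47/7 ]
  [ 0     0     1  |      1 ]
r2 := r2 + 5/7·r3
  [ 1  1/20  1/4  |  19/20 ]
  [ 0     1    0  |     -6 ]
  [ 0     0    1  |      1 ]
r1 := r1 − 1/4·r3
  [ 1  1/20  0  |  7/10 ]
  [ 0     1  0  |    -6 ]
  [ 0     0  1  |     1 ]
r1 := r1 − 1/20·r2
  [ 1  0  0  |   1 ]
  [ 0  1  0  |  -6 ]
  [ 0  0  1  |   1 ]
Reading off the last column: a = 1, b = -6, c = 1.

(1, -6, 1)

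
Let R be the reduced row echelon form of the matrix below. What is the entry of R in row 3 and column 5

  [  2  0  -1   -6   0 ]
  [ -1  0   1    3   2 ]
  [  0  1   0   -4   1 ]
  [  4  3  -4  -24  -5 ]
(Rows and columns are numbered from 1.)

ρ1 → 1/2·ρ1
  [  1  0  -1/2   -3   0 ]
  [ -1  0     1    3   2 ]
  [  0  1     0   -4   1 ]
  [  4  3    -4  -24  -5 ]
ρ2 → ρ2 + ρ1
  [ 1  0  -1/2   -3   0 ]
  [ 0  0   1/2    0   2 ]
  [ 0  1     0   -4   1 ]
  [ 4  3    -4  -24  -5 ]
ρ4 → ρ4 − 4·ρ1
  [ 1  0  -1/2   -3   0 ]
  [ 0  0   1/2    0   2 ]
  [ 0  1     0   -4   1 ]
  [ 0  3    -2  -12  -5 ]
ρ2 <-> ρ3
  [ 1  0  -1/2   -3   0 ]
  [ 0  1     0   -4   1 ]
  [ 0  0   1/2    0   2 ]
  [ 0  3    -2  -12  -5 ]
ρ4 → ρ4 − 3·ρ2
  [ 1  0  -1/2  -3   0 ]
  [ 0  1     0  -4   1 ]
  [ 0  0   1/2   0   2 ]
  [ 0  0    -2   0  -8 ]
ρ3 → 2·ρ3
  [ 1  0  -1/2  -3   0 ]
  [ 0  1     0  -4   1 ]
  [ 0  0     1   0   4 ]
  [ 0  0    -2   0  -8 ]
ρ4 → ρ4 + 2·ρ3
  [ 1  0  -1/2  -3  0 ]
  [ 0  1     0  -4  1 ]
  [ 0  0     1   0  4 ]
  [ 0  0     0   0  0 ]
ρ1 → ρ1 + 1/2·ρ3
  [ 1  0  0  -3  2 ]
  [ 0  1  0  -4  1 ]
  [ 0  0  1   0  4 ]
  [ 0  0  0   0  0 ]

4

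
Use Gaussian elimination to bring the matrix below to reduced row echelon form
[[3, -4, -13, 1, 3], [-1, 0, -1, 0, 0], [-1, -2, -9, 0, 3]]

[[1, 0, 1, 0, 0], [0, 1, 4, 0, -3/2], [0, 0, 0, 1, -3]]

r1 ← 1/3·r1
  [  1  -4/3  -13/3  1/3  1 ]
  [ -1     0     -1    0  0 ]
  [ -1    -2     -9    0  3 ]
r2 ← r2 + r1
  [  1  -4/3  -13/3  1/3  1 ]
  [  0  -4/3  -16/3  1/3  1 ]
  [ -1    -2     -9    0  3 ]
r3 ← r3 + r1
  [ 1   -4/3  -13/3  1/3  1 ]
  [ 0   -4/3  -16/3  1/3  1 ]
  [ 0  -10/3  -40/3  1/3  4 ]
r2 ← -3/4·r2
  [ 1   -4/3  -13/3   1/3     1 ]
  [ 0      1      4  -1/4  -3/4 ]
  [ 0  -10/3  -40/3   1/3     4 ]
r3 ← r3 + 10/3·r2
  [ 1  -4/3  -13/3   1/3     1 ]
  [ 0     1      4  -1/4  -3/4 ]
  [ 0     0      0  -1/2   3/2 ]
r3 ← -2·r3
  [ 1  -4/3  -13/3   1/3     1 ]
  [ 0     1      4  -1/4  -3/4 ]
  [ 0     0      0     1    -3 ]
r2 ← r2 + 1/4·r3
  [ 1  -4/3  -13/3  1/3     1 ]
  [ 0     1      4    0  -3/2 ]
  [ 0     0      0    1    -3 ]
r1 ← r1 − 1/3·r3
  [ 1  -4/3  -13/3  0     2 ]
  [ 0     1      4  0  -3/2 ]
  [ 0     0      0  1    -3 ]
r1 ← r1 + 4/3·r2
  [ 1  0  1  0     0 ]
  [ 0  1  4  0  -3/2 ]
  [ 0  0  0  1    -3 ]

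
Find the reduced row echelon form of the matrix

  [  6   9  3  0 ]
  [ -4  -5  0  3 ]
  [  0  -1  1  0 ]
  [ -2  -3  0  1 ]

Multiply r1 by 1/6.
  [  1  3/2  1/2  0 ]
  [ -4   -5    0  3 ]
  [  0   -1    1  0 ]
  [ -2   -3    0  1 ]
Add 4 times r1 to r2.
  [  1  3/2  1/2  0 ]
  [  0    1    2  3 ]
  [  0   -1    1  0 ]
  [ -2   -3    0  1 ]
Add 2 times r1 to r4.
  [ 1  3/2  1/2  0 ]
  [ 0    1    2  3 ]
  [ 0   -1    1  0 ]
  [ 0    0    1  1 ]
Add r2 to r3.
  [ 1  3/2  1/2  0 ]
  [ 0    1    2  3 ]
  [ 0    0    3  3 ]
  [ 0    0    1  1 ]
Multiply r3 by 1/3.
  [ 1  3/2  1/2  0 ]
  [ 0    1    2  3 ]
  [ 0    0    1  1 ]
  [ 0    0    1  1 ]
Subtract r3 from r4.
  [ 1  3/2  1/2  0 ]
  [ 0    1    2  3 ]
  [ 0    0    1  1 ]
  [ 0    0    0  0 ]
Subtract 2 times r3 from r2.
  [ 1  3/2  1/2  0 ]
  [ 0    1    0  1 ]
  [ 0    0    1  1 ]
  [ 0    0    0  0 ]
Subtract 1/2 times r3 from r1.
  [ 1  3/2  0  -1/2 ]
  [ 0    1  0     1 ]
  [ 0    0  1     1 ]
  [ 0    0  0     0 ]
Subtract 3/2 times r2 from r1.
  [ 1  0  0  -2 ]
  [ 0  1  0   1 ]
  [ 0  0  1   1 ]
  [ 0  0  0   0 ]

[[1, 0, 0, -2], [0, 1, 0, 1], [0, 0, 1, 1], [0, 0, 0, 0]]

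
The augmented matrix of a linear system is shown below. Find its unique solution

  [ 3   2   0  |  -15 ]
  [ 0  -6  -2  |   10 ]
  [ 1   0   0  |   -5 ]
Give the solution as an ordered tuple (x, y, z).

r1 → 1/3·r1
r3 → r3 − r1
r2 → -1/6·r2
r3 → r3 + 2/3·r2
r3 → 9/2·r3
r2 → r2 − 1/3·r3
r1 → r1 − 2/3·r2
Reading off the last column: x = -5, y = 0, z = -5.

(-5, 0, -5)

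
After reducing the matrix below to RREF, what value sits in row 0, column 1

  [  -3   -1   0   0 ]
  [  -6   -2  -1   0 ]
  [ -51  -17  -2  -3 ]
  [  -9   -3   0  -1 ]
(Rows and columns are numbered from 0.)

1/3

Multiply ρ1 by -1/3.
Add 6 times ρ1 to ρ2.
Add 51 times ρ1 to ρ3.
Add 9 times ρ1 to ρ4.
Multiply ρ2 by -1.
Add 2 times ρ2 to ρ3.
Multiply ρ3 by -1/3.
Add ρ3 to ρ4.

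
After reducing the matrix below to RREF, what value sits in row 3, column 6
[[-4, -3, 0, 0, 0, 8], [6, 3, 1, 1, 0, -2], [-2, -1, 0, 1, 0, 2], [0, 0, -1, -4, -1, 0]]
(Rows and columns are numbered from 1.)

R1 := -1/4·R1
  [  1  3/4   0   0   0  -2 ]
  [  6    3   1   1   0  -2 ]
  [ -2   -1   0   1   0   2 ]
  [  0    0  -1  -4  -1   0 ]
R2 := R2 − 6·R1
  [  1   3/4   0   0   0  -2 ]
  [  0  -3/2   1   1   0  10 ]
  [ -2    -1   0   1   0   2 ]
  [  0     0  -1  -4  -1   0 ]
R3 := R3 + 2·R1
  [ 1   3/4   0   0   0  -2 ]
  [ 0  -3/2   1   1   0  10 ]
  [ 0   1/2   0   1   0  -2 ]
  [ 0     0  -1  -4  -1   0 ]
R2 := -2/3·R2
  [ 1  3/4     0     0   0     -2 ]
  [ 0    1  -2/3  -2/3   0  -20/3 ]
  [ 0  1/2     0     1   0     -2 ]
  [ 0    0    -1    -4  -1      0 ]
R3 := R3 − 1/2·R2
  [ 1  3/4     0     0   0     -2 ]
  [ 0    1  -2/3  -2/3   0  -20/3 ]
  [ 0    0   1/3   4/3   0    4/3 ]
  [ 0    0    -1    -4  -1      0 ]
R3 := 3·R3
  [ 1  3/4     0     0   0     -2 ]
  [ 0    1  -2/3  -2/3   0  -20/3 ]
  [ 0    0     1     4   0      4 ]
  [ 0    0    -1    -4  -1      0 ]
R4 := R4 + R3
  [ 1  3/4     0     0   0     -2 ]
  [ 0    1  -2/3  -2/3   0  -20/3 ]
  [ 0    0     1     4   0      4 ]
  [ 0    0     0     0  -1      4 ]
R4 := -1·R4
  [ 1  3/4     0     0  0     -2 ]
  [ 0    1  -2/3  -2/3  0  -20/3 ]
  [ 0    0     1     4  0      4 ]
  [ 0    0     0     0  1     -4 ]
R2 := R2 + 2/3·R3
  [ 1  3/4  0  0  0  -2 ]
  [ 0    1  0  2  0  -4 ]
  [ 0    0  1  4  0   4 ]
  [ 0    0  0  0  1  -4 ]
R1 := R1 − 3/4·R2
  [ 1  0  0  -3/2  0   1 ]
  [ 0  1  0     2  0  -4 ]
  [ 0  0  1     4  0   4 ]
  [ 0  0  0     0  1  -4 ]

4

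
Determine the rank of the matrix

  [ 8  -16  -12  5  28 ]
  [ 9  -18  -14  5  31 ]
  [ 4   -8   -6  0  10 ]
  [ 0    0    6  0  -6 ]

rank = 3

R1 ← 1/8·R1
  [ 1   -2  -3/2  5/8  7/2 ]
  [ 9  -18   -14    5   31 ]
  [ 4   -8    -6    0   10 ]
  [ 0    0     6    0   -6 ]
R2 ← R2 − 9·R1
  [ 1  -2  -3/2   5/8   7/2 ]
  [ 0   0  -1/2  -5/8  -1/2 ]
  [ 4  -8    -6     0    10 ]
  [ 0   0     6     0    -6 ]
R3 ← R3 − 4·R1
  [ 1  -2  -3/2   5/8   7/2 ]
  [ 0   0  -1/2  -5/8  -1/2 ]
  [ 0   0     0  -5/2    -4 ]
  [ 0   0     6     0    -6 ]
R2 ← -2·R2
  [ 1  -2  -3/2   5/8  7/2 ]
  [ 0   0     1   5/4    1 ]
  [ 0   0     0  -5/2   -4 ]
  [ 0   0     6     0   -6 ]
R4 ← R4 − 6·R2
  [ 1  -2  -3/2    5/8  7/2 ]
  [ 0   0     1    5/4    1 ]
  [ 0   0     0   -5/2   -4 ]
  [ 0   0     0  -15/2  -12 ]
R3 ← -2/5·R3
  [ 1  -2  -3/2    5/8  7/2 ]
  [ 0   0     1    5/4    1 ]
  [ 0   0     0      1  8/5 ]
  [ 0   0     0  -15/2  -12 ]
R4 ← R4 + 15/2·R3
  [ 1  -2  -3/2  5/8  7/2 ]
  [ 0   0     1  5/4    1 ]
  [ 0   0     0    1  8/5 ]
  [ 0   0     0    0    0 ]
R2 ← R2 − 5/4·R3
  [ 1  -2  -3/2  5/8  7/2 ]
  [ 0   0     1    0   -1 ]
  [ 0   0     0    1  8/5 ]
  [ 0   0     0    0    0 ]
R1 ← R1 − 5/8·R3
  [ 1  -2  -3/2  0  5/2 ]
  [ 0   0     1  0   -1 ]
  [ 0   0     0  1  8/5 ]
  [ 0   0     0  0    0 ]
R1 ← R1 + 3/2·R2
  [ 1  -2  0  0    1 ]
  [ 0   0  1  0   -1 ]
  [ 0   0  0  1  8/5 ]
  [ 0   0  0  0    0 ]
The reduced form has 3 nonzero rows.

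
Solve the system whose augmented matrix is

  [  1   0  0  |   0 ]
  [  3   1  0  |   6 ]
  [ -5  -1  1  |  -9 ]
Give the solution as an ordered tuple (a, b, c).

(0, 6, -3)

ρ2 := ρ2 − 3·ρ1
  [  1   0  0  |   0 ]
  [  0   1  0  |   6 ]
  [ -5  -1  1  |  -9 ]
ρ3 := ρ3 + 5·ρ1
  [ 1   0  0  |   0 ]
  [ 0   1  0  |   6 ]
  [ 0  -1  1  |  -9 ]
ρ3 := ρ3 + ρ2
  [ 1  0  0  |   0 ]
  [ 0  1  0  |   6 ]
  [ 0  0  1  |  -3 ]
Reading off the last column: a = 0, b = 6, c = -3.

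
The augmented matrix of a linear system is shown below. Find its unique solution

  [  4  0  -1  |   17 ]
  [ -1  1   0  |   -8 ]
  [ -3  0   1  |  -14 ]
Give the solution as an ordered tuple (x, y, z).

(3, -5, -5)

r1 -> 1/4·r1
  [  1  0  -1/4  |  17/4 ]
  [ -1  1     0  |    -8 ]
  [ -3  0     1  |   -14 ]
r2 -> r2 + r1
  [  1  0  -1/4  |   17/4 ]
  [  0  1  -1/4  |  -15/4 ]
  [ -3  0     1  |    -14 ]
r3 -> r3 + 3·r1
  [ 1  0  -1/4  |   17/4 ]
  [ 0  1  -1/4  |  -15/4 ]
  [ 0  0   1/4  |   -5/4 ]
r3 -> 4·r3
  [ 1  0  -1/4  |   17/4 ]
  [ 0  1  -1/4  |  -15/4 ]
  [ 0  0     1  |     -5 ]
r2 -> r2 + 1/4·r3
  [ 1  0  -1/4  |  17/4 ]
  [ 0  1     0  |    -5 ]
  [ 0  0     1  |    -5 ]
r1 -> r1 + 1/4·r3
  [ 1  0  0  |   3 ]
  [ 0  1  0  |  -5 ]
  [ 0  0  1  |  -5 ]
Reading off the last column: x = 3, y = -5, z = -5.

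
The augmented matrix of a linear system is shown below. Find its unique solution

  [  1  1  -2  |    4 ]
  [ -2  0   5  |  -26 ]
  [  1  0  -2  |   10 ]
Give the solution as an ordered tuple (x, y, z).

(-2, -6, -6)

ρ2 → ρ2 + 2·ρ1
  [ 1  1  -2  |    4 ]
  [ 0  2   1  |  -18 ]
  [ 1  0  -2  |   10 ]
ρ3 → ρ3 − ρ1
  [ 1   1  -2  |    4 ]
  [ 0   2   1  |  -18 ]
  [ 0  -1   0  |    6 ]
ρ2 → 1/2·ρ2
  [ 1   1   -2  |   4 ]
  [ 0   1  1/2  |  -9 ]
  [ 0  -1    0  |   6 ]
ρ3 → ρ3 + ρ2
  [ 1  1   -2  |   4 ]
  [ 0  1  1/2  |  -9 ]
  [ 0  0  1/2  |  -3 ]
ρ3 → 2·ρ3
  [ 1  1   -2  |   4 ]
  [ 0  1  1/2  |  -9 ]
  [ 0  0    1  |  -6 ]
ρ2 → ρ2 − 1/2·ρ3
  [ 1  1  -2  |   4 ]
  [ 0  1   0  |  -6 ]
  [ 0  0   1  |  -6 ]
ρ1 → ρ1 + 2·ρ3
  [ 1  1  0  |  -8 ]
  [ 0  1  0  |  -6 ]
  [ 0  0  1  |  -6 ]
ρ1 → ρ1 − ρ2
  [ 1  0  0  |  -2 ]
  [ 0  1  0  |  -6 ]
  [ 0  0  1  |  -6 ]
Reading off the last column: x = -2, y = -6, z = -6.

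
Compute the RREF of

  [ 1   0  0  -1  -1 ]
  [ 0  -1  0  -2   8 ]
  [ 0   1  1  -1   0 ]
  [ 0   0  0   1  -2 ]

r2 → -1·r2
  [ 1  0  0  -1  -1 ]
  [ 0  1  0   2  -8 ]
  [ 0  1  1  -1   0 ]
  [ 0  0  0   1  -2 ]
r3 → r3 − r2
  [ 1  0  0  -1  -1 ]
  [ 0  1  0   2  -8 ]
  [ 0  0  1  -3   8 ]
  [ 0  0  0   1  -2 ]
r3 → r3 + 3·r4
  [ 1  0  0  -1  -1 ]
  [ 0  1  0   2  -8 ]
  [ 0  0  1   0   2 ]
  [ 0  0  0   1  -2 ]
r2 → r2 − 2·r4
  [ 1  0  0  -1  -1 ]
  [ 0  1  0   0  -4 ]
  [ 0  0  1   0   2 ]
  [ 0  0  0   1  -2 ]
r1 → r1 + r4
  [ 1  0  0  0  -3 ]
  [ 0  1  0  0  -4 ]
  [ 0  0  1  0   2 ]
  [ 0  0  0  1  -2 ]

[[1, 0, 0, 0, -3], [0, 1, 0, 0, -4], [0, 0, 1, 0, 2], [0, 0, 0, 1, -2]]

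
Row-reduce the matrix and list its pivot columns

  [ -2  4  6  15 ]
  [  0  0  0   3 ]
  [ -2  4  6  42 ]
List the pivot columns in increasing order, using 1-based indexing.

R1 → -1/2·R1
R3 → R3 + 2·R1
R2 → 1/3·R2
R3 → R3 − 27·R2
R1 → R1 + 15/2·R2
Pivot columns are the columns containing a leading 1.

1, 4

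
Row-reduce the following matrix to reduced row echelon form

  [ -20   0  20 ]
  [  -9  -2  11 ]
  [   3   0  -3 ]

[[1, 0, -1], [0, 1, -1], [0, 0, 0]]

ρ1 ← -1/20·ρ1
  [  1   0  -1 ]
  [ -9  -2  11 ]
  [  3   0  -3 ]
ρ2 ← ρ2 + 9·ρ1
  [ 1   0  -1 ]
  [ 0  -2   2 ]
  [ 3   0  -3 ]
ρ3 ← ρ3 − 3·ρ1
  [ 1   0  -1 ]
  [ 0  -2   2 ]
  [ 0   0   0 ]
ρ2 ← -1/2·ρ2
  [ 1  0  -1 ]
  [ 0  1  -1 ]
  [ 0  0   0 ]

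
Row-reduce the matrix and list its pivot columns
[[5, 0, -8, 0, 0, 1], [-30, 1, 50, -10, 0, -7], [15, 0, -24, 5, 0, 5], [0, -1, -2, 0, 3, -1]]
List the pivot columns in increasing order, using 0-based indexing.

Multiply R1 by 1/5.
Add 30 times R1 to R2.
Subtract 15 times R1 from R3.
Add R2 to R4.
Multiply R3 by 1/5.
Add 10 times R3 to R4.
Multiply R4 by 1/3.
Add 10 times R3 to R2.
Pivot columns are the columns containing a leading 1.

0, 1, 3, 4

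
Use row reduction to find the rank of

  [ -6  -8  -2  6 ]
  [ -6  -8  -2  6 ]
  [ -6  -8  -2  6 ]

rank = 1

ρ1 -> -1/6·ρ1
  [  1  4/3  1/3  -1 ]
  [ -6   -8   -2   6 ]
  [ -6   -8   -2   6 ]
ρ2 -> ρ2 + 6·ρ1
  [  1  4/3  1/3  -1 ]
  [  0    0    0   0 ]
  [ -6   -8   -2   6 ]
ρ3 -> ρ3 + 6·ρ1
  [ 1  4/3  1/3  -1 ]
  [ 0    0    0   0 ]
  [ 0    0    0   0 ]
The reduced form has 1 nonzero row.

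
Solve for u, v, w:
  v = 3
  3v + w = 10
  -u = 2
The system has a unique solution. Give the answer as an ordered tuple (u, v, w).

(-2, 3, 1)

Form the augmented matrix and row-reduce:
  [  0  1  0  |   3 ]
  [  0  3  1  |  10 ]
  [ -1  0  0  |   2 ]
R1 ↔ R3
  [ -1  0  0  |   2 ]
  [  0  3  1  |  10 ]
  [  0  1  0  |   3 ]
R1 -> -1·R1
  [ 1  0  0  |  -2 ]
  [ 0  3  1  |  10 ]
  [ 0  1  0  |   3 ]
R2 -> 1/3·R2
  [ 1  0    0  |    -2 ]
  [ 0  1  1/3  |  10/3 ]
  [ 0  1    0  |     3 ]
R3 -> R3 − R2
  [ 1  0     0  |    -2 ]
  [ 0  1   1/3  |  10/3 ]
  [ 0  0  -1/3  |  -1/3 ]
R3 -> -3·R3
  [ 1  0    0  |    -2 ]
  [ 0  1  1/3  |  10/3 ]
  [ 0  0    1  |     1 ]
R2 -> R2 − 1/3·R3
  [ 1  0  0  |  -2 ]
  [ 0  1  0  |   3 ]
  [ 0  0  1  |   1 ]
Reading off the last column: u = -2, v = 3, w = 1.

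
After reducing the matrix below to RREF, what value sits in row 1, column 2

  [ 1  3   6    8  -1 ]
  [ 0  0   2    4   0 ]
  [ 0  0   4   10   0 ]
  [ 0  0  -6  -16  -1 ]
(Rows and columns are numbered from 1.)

3

R2 := 1/2·R2
  [ 1  3   6    8  -1 ]
  [ 0  0   1    2   0 ]
  [ 0  0   4   10   0 ]
  [ 0  0  -6  -16  -1 ]
R3 := R3 − 4·R2
  [ 1  3   6    8  -1 ]
  [ 0  0   1    2   0 ]
  [ 0  0   0    2   0 ]
  [ 0  0  -6  -16  -1 ]
R4 := R4 + 6·R2
  [ 1  3  6   8  -1 ]
  [ 0  0  1   2   0 ]
  [ 0  0  0   2   0 ]
  [ 0  0  0  -4  -1 ]
R3 := 1/2·R3
  [ 1  3  6   8  -1 ]
  [ 0  0  1   2   0 ]
  [ 0  0  0   1   0 ]
  [ 0  0  0  -4  -1 ]
R4 := R4 + 4·R3
  [ 1  3  6  8  -1 ]
  [ 0  0  1  2   0 ]
  [ 0  0  0  1   0 ]
  [ 0  0  0  0  -1 ]
R4 := -1·R4
  [ 1  3  6  8  -1 ]
  [ 0  0  1  2   0 ]
  [ 0  0  0  1   0 ]
  [ 0  0  0  0   1 ]
R1 := R1 + R4
  [ 1  3  6  8  0 ]
  [ 0  0  1  2  0 ]
  [ 0  0  0  1  0 ]
  [ 0  0  0  0  1 ]
R2 := R2 − 2·R3
  [ 1  3  6  8  0 ]
  [ 0  0  1  0  0 ]
  [ 0  0  0  1  0 ]
  [ 0  0  0  0  1 ]
R1 := R1 − 8·R3
  [ 1  3  6  0  0 ]
  [ 0  0  1  0  0 ]
  [ 0  0  0  1  0 ]
  [ 0  0  0  0  1 ]
R1 := R1 − 6·R2
  [ 1  3  0  0  0 ]
  [ 0  0  1  0  0 ]
  [ 0  0  0  1  0 ]
  [ 0  0  0  0  1 ]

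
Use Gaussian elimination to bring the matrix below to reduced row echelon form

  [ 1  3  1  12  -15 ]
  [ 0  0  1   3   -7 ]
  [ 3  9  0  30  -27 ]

R3 -> R3 − 3·R1
  [ 1  3   1  12  -15 ]
  [ 0  0   1   3   -7 ]
  [ 0  0  -3  -6   18 ]
R3 -> R3 + 3·R2
  [ 1  3  1  12  -15 ]
  [ 0  0  1   3   -7 ]
  [ 0  0  0   3   -3 ]
R3 -> 1/3·R3
  [ 1  3  1  12  -15 ]
  [ 0  0  1   3   -7 ]
  [ 0  0  0   1   -1 ]
R2 -> R2 − 3·R3
  [ 1  3  1  12  -15 ]
  [ 0  0  1   0   -4 ]
  [ 0  0  0   1   -1 ]
R1 -> R1 − 12·R3
  [ 1  3  1  0  -3 ]
  [ 0  0  1  0  -4 ]
  [ 0  0  0  1  -1 ]
R1 -> R1 − R2
  [ 1  3  0  0   1 ]
  [ 0  0  1  0  -4 ]
  [ 0  0  0  1  -1 ]

[[1, 3, 0, 0, 1], [0, 0, 1, 0, -4], [0, 0, 0, 1, -1]]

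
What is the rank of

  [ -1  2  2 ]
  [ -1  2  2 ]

Multiply R1 by -1.
  [  1  -2  -2 ]
  [ -1   2   2 ]
Add R1 to R2.
  [ 1  -2  -2 ]
  [ 0   0   0 ]
The reduced form has 1 nonzero row.

rank = 1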